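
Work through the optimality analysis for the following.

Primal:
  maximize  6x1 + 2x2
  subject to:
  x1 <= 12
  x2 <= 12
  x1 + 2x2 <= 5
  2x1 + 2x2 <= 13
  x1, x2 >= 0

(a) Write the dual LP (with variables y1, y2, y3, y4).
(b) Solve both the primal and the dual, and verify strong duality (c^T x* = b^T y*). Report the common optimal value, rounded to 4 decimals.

The standard primal-dual pair for 'max c^T x s.t. A x <= b, x >= 0' is:
  Dual:  min b^T y  s.t.  A^T y >= c,  y >= 0.

So the dual LP is:
  minimize  12y1 + 12y2 + 5y3 + 13y4
  subject to:
    y1 + y3 + 2y4 >= 6
    y2 + 2y3 + 2y4 >= 2
    y1, y2, y3, y4 >= 0

Solving the primal: x* = (5, 0).
  primal value c^T x* = 30.
Solving the dual: y* = (0, 0, 6, 0).
  dual value b^T y* = 30.
Strong duality: c^T x* = b^T y*. Confirmed.

30


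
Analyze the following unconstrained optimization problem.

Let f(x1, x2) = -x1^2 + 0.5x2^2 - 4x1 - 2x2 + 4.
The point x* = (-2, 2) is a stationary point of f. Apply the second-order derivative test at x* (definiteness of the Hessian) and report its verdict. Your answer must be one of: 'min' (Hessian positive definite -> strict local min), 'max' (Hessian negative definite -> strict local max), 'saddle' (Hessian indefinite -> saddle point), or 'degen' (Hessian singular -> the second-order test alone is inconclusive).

Compute the Hessian H = grad^2 f:
  H = [[-2, 0], [0, 1]]
Verify stationarity: grad f(x*) = H x* + g = (0, 0).
Eigenvalues of H: -2, 1.
Eigenvalues have mixed signs, so H is indefinite -> x* is a saddle point.

saddle


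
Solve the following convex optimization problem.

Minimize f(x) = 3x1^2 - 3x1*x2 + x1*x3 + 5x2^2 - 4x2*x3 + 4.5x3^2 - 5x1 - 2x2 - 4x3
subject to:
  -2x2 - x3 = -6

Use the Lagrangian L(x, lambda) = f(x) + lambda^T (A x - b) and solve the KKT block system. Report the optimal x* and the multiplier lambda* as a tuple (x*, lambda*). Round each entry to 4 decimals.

Form the Lagrangian:
  L(x, lambda) = (1/2) x^T Q x + c^T x + lambda^T (A x - b)
Stationarity (grad_x L = 0): Q x + c + A^T lambda = 0.
Primal feasibility: A x = b.

This gives the KKT block system:
  [ Q   A^T ] [ x     ]   [-c ]
  [ A    0  ] [ lambda ] = [ b ]

Solving the linear system:
  x*      = (1.6369, 2.1643, 1.6715)
  lambda* = (4.0231)
  f(x*)   = 2.4697

x* = (1.6369, 2.1643, 1.6715), lambda* = (4.0231)


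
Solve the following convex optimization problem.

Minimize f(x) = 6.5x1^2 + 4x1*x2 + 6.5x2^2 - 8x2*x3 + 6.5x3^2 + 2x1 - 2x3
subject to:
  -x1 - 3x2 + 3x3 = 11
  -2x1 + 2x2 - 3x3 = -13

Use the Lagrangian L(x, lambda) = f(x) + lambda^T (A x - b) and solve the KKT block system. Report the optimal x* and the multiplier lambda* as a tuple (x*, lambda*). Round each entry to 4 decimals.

Form the Lagrangian:
  L(x, lambda) = (1/2) x^T Q x + c^T x + lambda^T (A x - b)
Stationarity (grad_x L = 0): Q x + c + A^T lambda = 0.
Primal feasibility: A x = b.

This gives the KKT block system:
  [ Q   A^T ] [ x     ]   [-c ]
  [ A    0  ] [ lambda ] = [ b ]

Solving the linear system:
  x*      = (1.142, -1.4259, 2.6215)
  lambda* = (-5.9495, 8.5457)
  f(x*)   = 86.7902

x* = (1.142, -1.4259, 2.6215), lambda* = (-5.9495, 8.5457)


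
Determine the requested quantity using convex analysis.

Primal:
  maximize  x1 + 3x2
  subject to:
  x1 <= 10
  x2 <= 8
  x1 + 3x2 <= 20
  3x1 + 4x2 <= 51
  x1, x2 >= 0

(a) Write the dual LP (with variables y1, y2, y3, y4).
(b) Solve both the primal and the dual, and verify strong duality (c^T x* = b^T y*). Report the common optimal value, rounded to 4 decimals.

The standard primal-dual pair for 'max c^T x s.t. A x <= b, x >= 0' is:
  Dual:  min b^T y  s.t.  A^T y >= c,  y >= 0.

So the dual LP is:
  minimize  10y1 + 8y2 + 20y3 + 51y4
  subject to:
    y1 + y3 + 3y4 >= 1
    y2 + 3y3 + 4y4 >= 3
    y1, y2, y3, y4 >= 0

Solving the primal: x* = (10, 3.3333).
  primal value c^T x* = 20.
Solving the dual: y* = (0, 0, 1, 0).
  dual value b^T y* = 20.
Strong duality: c^T x* = b^T y*. Confirmed.

20


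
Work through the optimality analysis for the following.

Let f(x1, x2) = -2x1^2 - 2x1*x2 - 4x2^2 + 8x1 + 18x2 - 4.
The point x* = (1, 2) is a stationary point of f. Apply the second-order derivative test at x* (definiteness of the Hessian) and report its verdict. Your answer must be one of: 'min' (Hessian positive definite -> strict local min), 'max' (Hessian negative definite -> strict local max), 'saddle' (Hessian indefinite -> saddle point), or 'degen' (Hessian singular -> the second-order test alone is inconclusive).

Compute the Hessian H = grad^2 f:
  H = [[-4, -2], [-2, -8]]
Verify stationarity: grad f(x*) = H x* + g = (0, 0).
Eigenvalues of H: -8.8284, -3.1716.
Both eigenvalues < 0, so H is negative definite -> x* is a strict local max.

max


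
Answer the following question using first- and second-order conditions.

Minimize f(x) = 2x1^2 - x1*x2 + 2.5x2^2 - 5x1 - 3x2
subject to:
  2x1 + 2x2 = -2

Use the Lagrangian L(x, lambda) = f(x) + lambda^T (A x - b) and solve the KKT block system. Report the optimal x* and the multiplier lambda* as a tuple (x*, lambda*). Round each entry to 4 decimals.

Form the Lagrangian:
  L(x, lambda) = (1/2) x^T Q x + c^T x + lambda^T (A x - b)
Stationarity (grad_x L = 0): Q x + c + A^T lambda = 0.
Primal feasibility: A x = b.

This gives the KKT block system:
  [ Q   A^T ] [ x     ]   [-c ]
  [ A    0  ] [ lambda ] = [ b ]

Solving the linear system:
  x*      = (-0.3636, -0.6364)
  lambda* = (2.9091)
  f(x*)   = 4.7727

x* = (-0.3636, -0.6364), lambda* = (2.9091)


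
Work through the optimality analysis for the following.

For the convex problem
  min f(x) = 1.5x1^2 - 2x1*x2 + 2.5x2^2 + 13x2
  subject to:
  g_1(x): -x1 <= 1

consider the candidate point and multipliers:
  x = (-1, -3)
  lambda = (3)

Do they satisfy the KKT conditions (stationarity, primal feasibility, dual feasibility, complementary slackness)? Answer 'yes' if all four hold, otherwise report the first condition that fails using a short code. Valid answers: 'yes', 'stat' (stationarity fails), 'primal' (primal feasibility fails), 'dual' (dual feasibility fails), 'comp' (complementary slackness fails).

Gradient of f: grad f(x) = Q x + c = (3, 0)
Constraint values g_i(x) = a_i^T x - b_i:
  g_1((-1, -3)) = 0
Stationarity residual: grad f(x) + sum_i lambda_i a_i = (0, 0)
  -> stationarity OK
Primal feasibility (all g_i <= 0): OK
Dual feasibility (all lambda_i >= 0): OK
Complementary slackness (lambda_i * g_i(x) = 0 for all i): OK

Verdict: yes, KKT holds.

yes


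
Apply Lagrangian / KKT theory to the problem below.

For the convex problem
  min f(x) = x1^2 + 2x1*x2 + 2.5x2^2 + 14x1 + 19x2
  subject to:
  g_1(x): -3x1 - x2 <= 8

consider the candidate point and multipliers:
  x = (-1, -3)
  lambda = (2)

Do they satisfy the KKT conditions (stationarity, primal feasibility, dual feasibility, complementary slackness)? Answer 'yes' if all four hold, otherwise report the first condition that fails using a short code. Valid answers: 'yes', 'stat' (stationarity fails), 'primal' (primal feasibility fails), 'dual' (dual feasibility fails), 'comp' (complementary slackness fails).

Gradient of f: grad f(x) = Q x + c = (6, 2)
Constraint values g_i(x) = a_i^T x - b_i:
  g_1((-1, -3)) = -2
Stationarity residual: grad f(x) + sum_i lambda_i a_i = (0, 0)
  -> stationarity OK
Primal feasibility (all g_i <= 0): OK
Dual feasibility (all lambda_i >= 0): OK
Complementary slackness (lambda_i * g_i(x) = 0 for all i): FAILS

Verdict: the first failing condition is complementary_slackness -> comp.

comp


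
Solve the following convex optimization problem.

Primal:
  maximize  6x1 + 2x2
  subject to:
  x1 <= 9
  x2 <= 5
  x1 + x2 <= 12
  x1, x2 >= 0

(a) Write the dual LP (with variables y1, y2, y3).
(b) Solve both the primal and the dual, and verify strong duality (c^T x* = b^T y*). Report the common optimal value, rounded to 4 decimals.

The standard primal-dual pair for 'max c^T x s.t. A x <= b, x >= 0' is:
  Dual:  min b^T y  s.t.  A^T y >= c,  y >= 0.

So the dual LP is:
  minimize  9y1 + 5y2 + 12y3
  subject to:
    y1 + y3 >= 6
    y2 + y3 >= 2
    y1, y2, y3 >= 0

Solving the primal: x* = (9, 3).
  primal value c^T x* = 60.
Solving the dual: y* = (4, 0, 2).
  dual value b^T y* = 60.
Strong duality: c^T x* = b^T y*. Confirmed.

60


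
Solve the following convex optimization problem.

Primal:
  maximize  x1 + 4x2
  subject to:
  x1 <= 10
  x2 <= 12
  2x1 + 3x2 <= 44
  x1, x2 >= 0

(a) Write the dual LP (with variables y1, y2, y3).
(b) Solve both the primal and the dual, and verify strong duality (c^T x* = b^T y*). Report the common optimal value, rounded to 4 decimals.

The standard primal-dual pair for 'max c^T x s.t. A x <= b, x >= 0' is:
  Dual:  min b^T y  s.t.  A^T y >= c,  y >= 0.

So the dual LP is:
  minimize  10y1 + 12y2 + 44y3
  subject to:
    y1 + 2y3 >= 1
    y2 + 3y3 >= 4
    y1, y2, y3 >= 0

Solving the primal: x* = (4, 12).
  primal value c^T x* = 52.
Solving the dual: y* = (0, 2.5, 0.5).
  dual value b^T y* = 52.
Strong duality: c^T x* = b^T y*. Confirmed.

52


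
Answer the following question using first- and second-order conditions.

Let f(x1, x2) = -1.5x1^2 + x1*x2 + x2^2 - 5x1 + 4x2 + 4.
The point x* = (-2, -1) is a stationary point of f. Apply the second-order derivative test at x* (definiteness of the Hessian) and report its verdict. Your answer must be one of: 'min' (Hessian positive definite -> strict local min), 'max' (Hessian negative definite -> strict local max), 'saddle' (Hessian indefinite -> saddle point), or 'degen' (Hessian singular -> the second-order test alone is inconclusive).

Compute the Hessian H = grad^2 f:
  H = [[-3, 1], [1, 2]]
Verify stationarity: grad f(x*) = H x* + g = (0, 0).
Eigenvalues of H: -3.1926, 2.1926.
Eigenvalues have mixed signs, so H is indefinite -> x* is a saddle point.

saddle


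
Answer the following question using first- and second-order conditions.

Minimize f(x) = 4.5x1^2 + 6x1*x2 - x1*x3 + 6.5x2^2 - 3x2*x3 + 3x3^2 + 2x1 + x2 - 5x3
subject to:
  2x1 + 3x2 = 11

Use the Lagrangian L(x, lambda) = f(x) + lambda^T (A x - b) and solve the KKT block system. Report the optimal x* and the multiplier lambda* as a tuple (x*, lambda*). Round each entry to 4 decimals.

Form the Lagrangian:
  L(x, lambda) = (1/2) x^T Q x + c^T x + lambda^T (A x - b)
Stationarity (grad_x L = 0): Q x + c + A^T lambda = 0.
Primal feasibility: A x = b.

This gives the KKT block system:
  [ Q   A^T ] [ x     ]   [-c ]
  [ A    0  ] [ lambda ] = [ b ]

Solving the linear system:
  x*      = (0.8739, 3.084, 2.521)
  lambda* = (-12.9244)
  f(x*)   = 67.1975

x* = (0.8739, 3.084, 2.521), lambda* = (-12.9244)


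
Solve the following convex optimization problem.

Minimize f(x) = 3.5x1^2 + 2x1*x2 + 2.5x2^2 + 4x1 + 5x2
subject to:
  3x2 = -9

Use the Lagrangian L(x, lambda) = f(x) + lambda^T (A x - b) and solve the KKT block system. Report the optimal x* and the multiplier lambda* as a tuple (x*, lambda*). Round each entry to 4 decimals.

Form the Lagrangian:
  L(x, lambda) = (1/2) x^T Q x + c^T x + lambda^T (A x - b)
Stationarity (grad_x L = 0): Q x + c + A^T lambda = 0.
Primal feasibility: A x = b.

This gives the KKT block system:
  [ Q   A^T ] [ x     ]   [-c ]
  [ A    0  ] [ lambda ] = [ b ]

Solving the linear system:
  x*      = (0.2857, -3)
  lambda* = (3.1429)
  f(x*)   = 7.2143

x* = (0.2857, -3), lambda* = (3.1429)


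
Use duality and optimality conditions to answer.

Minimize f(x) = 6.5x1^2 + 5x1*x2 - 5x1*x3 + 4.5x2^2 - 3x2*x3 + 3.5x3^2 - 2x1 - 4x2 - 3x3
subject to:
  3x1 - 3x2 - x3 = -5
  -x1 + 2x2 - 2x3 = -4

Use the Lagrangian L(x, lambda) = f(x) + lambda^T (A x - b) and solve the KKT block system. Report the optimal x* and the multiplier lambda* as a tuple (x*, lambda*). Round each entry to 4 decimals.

Form the Lagrangian:
  L(x, lambda) = (1/2) x^T Q x + c^T x + lambda^T (A x - b)
Stationarity (grad_x L = 0): Q x + c + A^T lambda = 0.
Primal feasibility: A x = b.

This gives the KKT block system:
  [ Q   A^T ] [ x     ]   [-c ]
  [ A    0  ] [ lambda ] = [ b ]

Solving the linear system:
  x*      = (0.4837, 1.1732, 2.9314)
  lambda* = (2.9412, 4.3203)
  f(x*)   = 8.7663

x* = (0.4837, 1.1732, 2.9314), lambda* = (2.9412, 4.3203)


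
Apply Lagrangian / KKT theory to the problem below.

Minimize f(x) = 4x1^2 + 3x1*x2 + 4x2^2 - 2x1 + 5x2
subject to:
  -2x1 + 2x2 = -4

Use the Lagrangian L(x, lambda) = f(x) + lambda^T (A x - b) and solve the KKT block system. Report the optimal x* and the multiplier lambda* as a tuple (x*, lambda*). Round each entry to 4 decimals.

Form the Lagrangian:
  L(x, lambda) = (1/2) x^T Q x + c^T x + lambda^T (A x - b)
Stationarity (grad_x L = 0): Q x + c + A^T lambda = 0.
Primal feasibility: A x = b.

This gives the KKT block system:
  [ Q   A^T ] [ x     ]   [-c ]
  [ A    0  ] [ lambda ] = [ b ]

Solving the linear system:
  x*      = (0.8636, -1.1364)
  lambda* = (0.75)
  f(x*)   = -2.2045

x* = (0.8636, -1.1364), lambda* = (0.75)


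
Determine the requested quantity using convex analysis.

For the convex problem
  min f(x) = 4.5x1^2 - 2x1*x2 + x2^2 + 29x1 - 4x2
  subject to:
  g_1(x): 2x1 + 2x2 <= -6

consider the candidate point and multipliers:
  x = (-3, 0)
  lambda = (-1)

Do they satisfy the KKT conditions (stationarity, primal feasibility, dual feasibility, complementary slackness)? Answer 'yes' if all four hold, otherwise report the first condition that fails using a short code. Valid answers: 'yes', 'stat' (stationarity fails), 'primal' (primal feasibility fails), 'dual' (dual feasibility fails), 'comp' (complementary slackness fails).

Gradient of f: grad f(x) = Q x + c = (2, 2)
Constraint values g_i(x) = a_i^T x - b_i:
  g_1((-3, 0)) = 0
Stationarity residual: grad f(x) + sum_i lambda_i a_i = (0, 0)
  -> stationarity OK
Primal feasibility (all g_i <= 0): OK
Dual feasibility (all lambda_i >= 0): FAILS
Complementary slackness (lambda_i * g_i(x) = 0 for all i): OK

Verdict: the first failing condition is dual_feasibility -> dual.

dual


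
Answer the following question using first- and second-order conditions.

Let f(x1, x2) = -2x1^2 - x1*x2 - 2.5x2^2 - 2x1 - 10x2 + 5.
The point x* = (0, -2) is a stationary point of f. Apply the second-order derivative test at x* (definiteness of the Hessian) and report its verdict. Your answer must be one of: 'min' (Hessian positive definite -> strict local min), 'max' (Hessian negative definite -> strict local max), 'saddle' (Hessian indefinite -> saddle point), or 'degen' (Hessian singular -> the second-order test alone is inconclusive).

Compute the Hessian H = grad^2 f:
  H = [[-4, -1], [-1, -5]]
Verify stationarity: grad f(x*) = H x* + g = (0, 0).
Eigenvalues of H: -5.618, -3.382.
Both eigenvalues < 0, so H is negative definite -> x* is a strict local max.

max


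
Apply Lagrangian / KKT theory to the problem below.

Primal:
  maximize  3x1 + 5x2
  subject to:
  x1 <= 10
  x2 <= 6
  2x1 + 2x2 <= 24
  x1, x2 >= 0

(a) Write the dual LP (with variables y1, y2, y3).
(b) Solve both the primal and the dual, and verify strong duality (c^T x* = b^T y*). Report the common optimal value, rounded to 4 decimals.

The standard primal-dual pair for 'max c^T x s.t. A x <= b, x >= 0' is:
  Dual:  min b^T y  s.t.  A^T y >= c,  y >= 0.

So the dual LP is:
  minimize  10y1 + 6y2 + 24y3
  subject to:
    y1 + 2y3 >= 3
    y2 + 2y3 >= 5
    y1, y2, y3 >= 0

Solving the primal: x* = (6, 6).
  primal value c^T x* = 48.
Solving the dual: y* = (0, 2, 1.5).
  dual value b^T y* = 48.
Strong duality: c^T x* = b^T y*. Confirmed.

48


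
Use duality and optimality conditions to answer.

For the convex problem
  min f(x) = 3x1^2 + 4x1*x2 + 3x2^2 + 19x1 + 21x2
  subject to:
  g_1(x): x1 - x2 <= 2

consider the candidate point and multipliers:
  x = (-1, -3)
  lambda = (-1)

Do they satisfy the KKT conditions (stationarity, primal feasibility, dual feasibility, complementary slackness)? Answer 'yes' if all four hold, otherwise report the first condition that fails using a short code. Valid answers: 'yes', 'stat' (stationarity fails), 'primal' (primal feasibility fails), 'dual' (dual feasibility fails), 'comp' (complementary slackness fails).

Gradient of f: grad f(x) = Q x + c = (1, -1)
Constraint values g_i(x) = a_i^T x - b_i:
  g_1((-1, -3)) = 0
Stationarity residual: grad f(x) + sum_i lambda_i a_i = (0, 0)
  -> stationarity OK
Primal feasibility (all g_i <= 0): OK
Dual feasibility (all lambda_i >= 0): FAILS
Complementary slackness (lambda_i * g_i(x) = 0 for all i): OK

Verdict: the first failing condition is dual_feasibility -> dual.

dual


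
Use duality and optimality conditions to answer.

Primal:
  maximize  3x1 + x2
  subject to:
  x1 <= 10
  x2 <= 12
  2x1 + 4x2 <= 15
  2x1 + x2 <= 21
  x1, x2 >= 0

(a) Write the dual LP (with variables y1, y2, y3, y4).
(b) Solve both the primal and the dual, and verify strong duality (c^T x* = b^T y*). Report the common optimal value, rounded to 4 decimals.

The standard primal-dual pair for 'max c^T x s.t. A x <= b, x >= 0' is:
  Dual:  min b^T y  s.t.  A^T y >= c,  y >= 0.

So the dual LP is:
  minimize  10y1 + 12y2 + 15y3 + 21y4
  subject to:
    y1 + 2y3 + 2y4 >= 3
    y2 + 4y3 + y4 >= 1
    y1, y2, y3, y4 >= 0

Solving the primal: x* = (7.5, 0).
  primal value c^T x* = 22.5.
Solving the dual: y* = (0, 0, 1.5, 0).
  dual value b^T y* = 22.5.
Strong duality: c^T x* = b^T y*. Confirmed.

22.5


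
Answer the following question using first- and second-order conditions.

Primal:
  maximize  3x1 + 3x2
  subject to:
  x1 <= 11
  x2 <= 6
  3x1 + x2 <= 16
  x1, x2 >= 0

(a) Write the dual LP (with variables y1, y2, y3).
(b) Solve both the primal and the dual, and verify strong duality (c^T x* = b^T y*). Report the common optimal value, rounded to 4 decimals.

The standard primal-dual pair for 'max c^T x s.t. A x <= b, x >= 0' is:
  Dual:  min b^T y  s.t.  A^T y >= c,  y >= 0.

So the dual LP is:
  minimize  11y1 + 6y2 + 16y3
  subject to:
    y1 + 3y3 >= 3
    y2 + y3 >= 3
    y1, y2, y3 >= 0

Solving the primal: x* = (3.3333, 6).
  primal value c^T x* = 28.
Solving the dual: y* = (0, 2, 1).
  dual value b^T y* = 28.
Strong duality: c^T x* = b^T y*. Confirmed.

28


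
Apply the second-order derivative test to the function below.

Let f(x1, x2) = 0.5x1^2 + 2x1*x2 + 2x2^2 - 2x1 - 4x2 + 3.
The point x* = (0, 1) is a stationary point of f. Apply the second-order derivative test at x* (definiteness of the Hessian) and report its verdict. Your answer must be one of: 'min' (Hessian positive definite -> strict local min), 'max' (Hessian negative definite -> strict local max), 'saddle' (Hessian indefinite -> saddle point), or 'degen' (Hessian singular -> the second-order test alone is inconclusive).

Compute the Hessian H = grad^2 f:
  H = [[1, 2], [2, 4]]
Verify stationarity: grad f(x*) = H x* + g = (0, 0).
Eigenvalues of H: 0, 5.
H has a zero eigenvalue (singular; positive semidefinite but not definite), so H is neither positive definite, negative definite, nor indefinite. The second-order test alone is inconclusive -> degen.
(Indeed, f is constant along the null direction of H through x*, so x* is not a strict local extremum.)

degen


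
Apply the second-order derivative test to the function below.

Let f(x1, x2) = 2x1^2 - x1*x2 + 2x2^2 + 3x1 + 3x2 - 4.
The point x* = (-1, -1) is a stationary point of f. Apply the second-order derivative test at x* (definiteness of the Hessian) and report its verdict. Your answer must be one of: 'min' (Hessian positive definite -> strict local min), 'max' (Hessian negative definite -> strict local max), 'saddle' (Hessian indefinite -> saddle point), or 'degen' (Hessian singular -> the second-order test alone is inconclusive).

Compute the Hessian H = grad^2 f:
  H = [[4, -1], [-1, 4]]
Verify stationarity: grad f(x*) = H x* + g = (0, 0).
Eigenvalues of H: 3, 5.
Both eigenvalues > 0, so H is positive definite -> x* is a strict local min.

min


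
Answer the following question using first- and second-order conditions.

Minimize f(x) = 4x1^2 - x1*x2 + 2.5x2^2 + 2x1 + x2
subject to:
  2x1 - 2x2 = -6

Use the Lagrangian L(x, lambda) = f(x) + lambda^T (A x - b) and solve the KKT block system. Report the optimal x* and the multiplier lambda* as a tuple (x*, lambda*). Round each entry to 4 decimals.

Form the Lagrangian:
  L(x, lambda) = (1/2) x^T Q x + c^T x + lambda^T (A x - b)
Stationarity (grad_x L = 0): Q x + c + A^T lambda = 0.
Primal feasibility: A x = b.

This gives the KKT block system:
  [ Q   A^T ] [ x     ]   [-c ]
  [ A    0  ] [ lambda ] = [ b ]

Solving the linear system:
  x*      = (-1.3636, 1.6364)
  lambda* = (5.2727)
  f(x*)   = 15.2727

x* = (-1.3636, 1.6364), lambda* = (5.2727)


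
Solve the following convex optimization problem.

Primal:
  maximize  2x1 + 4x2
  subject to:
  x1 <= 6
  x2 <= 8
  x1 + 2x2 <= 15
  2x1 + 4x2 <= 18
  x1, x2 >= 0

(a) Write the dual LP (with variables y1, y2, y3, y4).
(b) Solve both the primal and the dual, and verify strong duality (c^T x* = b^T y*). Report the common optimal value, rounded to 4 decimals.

The standard primal-dual pair for 'max c^T x s.t. A x <= b, x >= 0' is:
  Dual:  min b^T y  s.t.  A^T y >= c,  y >= 0.

So the dual LP is:
  minimize  6y1 + 8y2 + 15y3 + 18y4
  subject to:
    y1 + y3 + 2y4 >= 2
    y2 + 2y3 + 4y4 >= 4
    y1, y2, y3, y4 >= 0

Solving the primal: x* = (0, 4.5).
  primal value c^T x* = 18.
Solving the dual: y* = (0, 0, 0, 1).
  dual value b^T y* = 18.
Strong duality: c^T x* = b^T y*. Confirmed.

18


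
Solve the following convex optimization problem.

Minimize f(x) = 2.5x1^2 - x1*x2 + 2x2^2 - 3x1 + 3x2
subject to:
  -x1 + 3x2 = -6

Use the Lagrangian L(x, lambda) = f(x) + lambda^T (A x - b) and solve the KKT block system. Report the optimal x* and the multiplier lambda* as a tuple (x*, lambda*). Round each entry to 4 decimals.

Form the Lagrangian:
  L(x, lambda) = (1/2) x^T Q x + c^T x + lambda^T (A x - b)
Stationarity (grad_x L = 0): Q x + c + A^T lambda = 0.
Primal feasibility: A x = b.

This gives the KKT block system:
  [ Q   A^T ] [ x     ]   [-c ]
  [ A    0  ] [ lambda ] = [ b ]

Solving the linear system:
  x*      = (0.5581, -1.814)
  lambda* = (1.6047)
  f(x*)   = 1.2558

x* = (0.5581, -1.814), lambda* = (1.6047)


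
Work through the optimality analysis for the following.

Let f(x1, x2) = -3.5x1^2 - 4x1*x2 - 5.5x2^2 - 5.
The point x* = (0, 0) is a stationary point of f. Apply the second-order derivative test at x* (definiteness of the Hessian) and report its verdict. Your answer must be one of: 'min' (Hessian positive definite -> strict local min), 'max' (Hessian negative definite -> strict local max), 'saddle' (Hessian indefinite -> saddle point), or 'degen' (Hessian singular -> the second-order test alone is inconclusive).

Compute the Hessian H = grad^2 f:
  H = [[-7, -4], [-4, -11]]
Verify stationarity: grad f(x*) = H x* + g = (0, 0).
Eigenvalues of H: -13.4721, -4.5279.
Both eigenvalues < 0, so H is negative definite -> x* is a strict local max.

max


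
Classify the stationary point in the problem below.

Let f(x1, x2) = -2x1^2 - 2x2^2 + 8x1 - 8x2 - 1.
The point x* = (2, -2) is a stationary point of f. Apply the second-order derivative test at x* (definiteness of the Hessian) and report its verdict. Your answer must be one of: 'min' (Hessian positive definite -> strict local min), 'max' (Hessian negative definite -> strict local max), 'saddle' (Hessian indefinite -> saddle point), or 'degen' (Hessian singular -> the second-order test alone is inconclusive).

Compute the Hessian H = grad^2 f:
  H = [[-4, 0], [0, -4]]
Verify stationarity: grad f(x*) = H x* + g = (0, 0).
Eigenvalues of H: -4, -4.
Both eigenvalues < 0, so H is negative definite -> x* is a strict local max.

max


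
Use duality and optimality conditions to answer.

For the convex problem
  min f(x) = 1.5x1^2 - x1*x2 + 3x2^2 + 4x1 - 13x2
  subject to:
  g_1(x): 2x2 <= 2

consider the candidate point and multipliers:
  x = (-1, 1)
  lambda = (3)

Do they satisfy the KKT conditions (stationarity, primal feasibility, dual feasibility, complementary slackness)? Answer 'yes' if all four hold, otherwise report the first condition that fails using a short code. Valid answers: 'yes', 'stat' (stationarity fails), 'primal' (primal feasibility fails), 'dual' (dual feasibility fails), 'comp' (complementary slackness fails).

Gradient of f: grad f(x) = Q x + c = (0, -6)
Constraint values g_i(x) = a_i^T x - b_i:
  g_1((-1, 1)) = 0
Stationarity residual: grad f(x) + sum_i lambda_i a_i = (0, 0)
  -> stationarity OK
Primal feasibility (all g_i <= 0): OK
Dual feasibility (all lambda_i >= 0): OK
Complementary slackness (lambda_i * g_i(x) = 0 for all i): OK

Verdict: yes, KKT holds.

yes


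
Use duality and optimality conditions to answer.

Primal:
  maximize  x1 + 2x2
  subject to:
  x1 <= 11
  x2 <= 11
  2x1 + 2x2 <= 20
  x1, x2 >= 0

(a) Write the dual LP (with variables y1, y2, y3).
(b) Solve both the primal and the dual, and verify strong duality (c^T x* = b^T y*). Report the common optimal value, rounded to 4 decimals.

The standard primal-dual pair for 'max c^T x s.t. A x <= b, x >= 0' is:
  Dual:  min b^T y  s.t.  A^T y >= c,  y >= 0.

So the dual LP is:
  minimize  11y1 + 11y2 + 20y3
  subject to:
    y1 + 2y3 >= 1
    y2 + 2y3 >= 2
    y1, y2, y3 >= 0

Solving the primal: x* = (0, 10).
  primal value c^T x* = 20.
Solving the dual: y* = (0, 0, 1).
  dual value b^T y* = 20.
Strong duality: c^T x* = b^T y*. Confirmed.

20


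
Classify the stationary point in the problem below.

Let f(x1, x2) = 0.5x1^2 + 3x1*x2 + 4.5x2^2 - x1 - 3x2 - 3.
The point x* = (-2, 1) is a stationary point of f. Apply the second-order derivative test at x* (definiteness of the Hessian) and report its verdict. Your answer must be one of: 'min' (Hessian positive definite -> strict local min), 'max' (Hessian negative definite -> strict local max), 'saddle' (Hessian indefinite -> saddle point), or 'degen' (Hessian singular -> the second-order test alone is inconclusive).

Compute the Hessian H = grad^2 f:
  H = [[1, 3], [3, 9]]
Verify stationarity: grad f(x*) = H x* + g = (0, 0).
Eigenvalues of H: 0, 10.
H has a zero eigenvalue (singular; positive semidefinite but not definite), so H is neither positive definite, negative definite, nor indefinite. The second-order test alone is inconclusive -> degen.
(Indeed, f is constant along the null direction of H through x*, so x* is not a strict local extremum.)

degen


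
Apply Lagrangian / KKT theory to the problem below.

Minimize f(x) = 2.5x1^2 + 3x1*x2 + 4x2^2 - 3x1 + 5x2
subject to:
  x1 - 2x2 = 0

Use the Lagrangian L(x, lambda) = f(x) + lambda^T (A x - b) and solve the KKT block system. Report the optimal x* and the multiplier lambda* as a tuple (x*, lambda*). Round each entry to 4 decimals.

Form the Lagrangian:
  L(x, lambda) = (1/2) x^T Q x + c^T x + lambda^T (A x - b)
Stationarity (grad_x L = 0): Q x + c + A^T lambda = 0.
Primal feasibility: A x = b.

This gives the KKT block system:
  [ Q   A^T ] [ x     ]   [-c ]
  [ A    0  ] [ lambda ] = [ b ]

Solving the linear system:
  x*      = (0.05, 0.025)
  lambda* = (2.675)
  f(x*)   = -0.0125

x* = (0.05, 0.025), lambda* = (2.675)


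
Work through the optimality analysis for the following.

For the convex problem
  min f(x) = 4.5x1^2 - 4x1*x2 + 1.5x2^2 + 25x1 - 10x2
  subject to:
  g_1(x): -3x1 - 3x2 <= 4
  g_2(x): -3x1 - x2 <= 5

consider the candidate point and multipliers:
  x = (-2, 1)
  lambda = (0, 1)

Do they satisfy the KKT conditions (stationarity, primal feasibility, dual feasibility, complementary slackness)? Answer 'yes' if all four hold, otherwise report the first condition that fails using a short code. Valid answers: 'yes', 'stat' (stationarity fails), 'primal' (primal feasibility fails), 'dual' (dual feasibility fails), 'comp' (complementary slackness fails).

Gradient of f: grad f(x) = Q x + c = (3, 1)
Constraint values g_i(x) = a_i^T x - b_i:
  g_1((-2, 1)) = -1
  g_2((-2, 1)) = 0
Stationarity residual: grad f(x) + sum_i lambda_i a_i = (0, 0)
  -> stationarity OK
Primal feasibility (all g_i <= 0): OK
Dual feasibility (all lambda_i >= 0): OK
Complementary slackness (lambda_i * g_i(x) = 0 for all i): OK

Verdict: yes, KKT holds.

yes


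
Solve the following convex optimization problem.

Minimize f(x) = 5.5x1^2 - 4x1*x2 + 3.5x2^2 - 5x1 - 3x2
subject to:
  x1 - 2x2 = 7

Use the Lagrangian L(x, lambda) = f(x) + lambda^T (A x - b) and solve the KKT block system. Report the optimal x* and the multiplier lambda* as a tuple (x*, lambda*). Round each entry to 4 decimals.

Form the Lagrangian:
  L(x, lambda) = (1/2) x^T Q x + c^T x + lambda^T (A x - b)
Stationarity (grad_x L = 0): Q x + c + A^T lambda = 0.
Primal feasibility: A x = b.

This gives the KKT block system:
  [ Q   A^T ] [ x     ]   [-c ]
  [ A    0  ] [ lambda ] = [ b ]

Solving the linear system:
  x*      = (0.5429, -3.2286)
  lambda* = (-13.8857)
  f(x*)   = 52.0857

x* = (0.5429, -3.2286), lambda* = (-13.8857)


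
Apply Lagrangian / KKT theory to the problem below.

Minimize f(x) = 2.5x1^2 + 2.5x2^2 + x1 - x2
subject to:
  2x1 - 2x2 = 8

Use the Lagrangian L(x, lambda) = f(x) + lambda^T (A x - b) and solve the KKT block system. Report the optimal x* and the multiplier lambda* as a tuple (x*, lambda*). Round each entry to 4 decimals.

Form the Lagrangian:
  L(x, lambda) = (1/2) x^T Q x + c^T x + lambda^T (A x - b)
Stationarity (grad_x L = 0): Q x + c + A^T lambda = 0.
Primal feasibility: A x = b.

This gives the KKT block system:
  [ Q   A^T ] [ x     ]   [-c ]
  [ A    0  ] [ lambda ] = [ b ]

Solving the linear system:
  x*      = (2, -2)
  lambda* = (-5.5)
  f(x*)   = 24

x* = (2, -2), lambda* = (-5.5)


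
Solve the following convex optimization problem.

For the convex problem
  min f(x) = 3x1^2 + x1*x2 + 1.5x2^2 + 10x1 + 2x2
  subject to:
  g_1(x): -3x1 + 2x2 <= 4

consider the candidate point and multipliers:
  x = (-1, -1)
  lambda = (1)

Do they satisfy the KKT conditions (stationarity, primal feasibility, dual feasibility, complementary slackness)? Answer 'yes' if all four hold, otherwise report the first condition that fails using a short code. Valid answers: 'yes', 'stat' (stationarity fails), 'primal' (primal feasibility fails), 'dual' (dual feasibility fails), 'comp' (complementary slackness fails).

Gradient of f: grad f(x) = Q x + c = (3, -2)
Constraint values g_i(x) = a_i^T x - b_i:
  g_1((-1, -1)) = -3
Stationarity residual: grad f(x) + sum_i lambda_i a_i = (0, 0)
  -> stationarity OK
Primal feasibility (all g_i <= 0): OK
Dual feasibility (all lambda_i >= 0): OK
Complementary slackness (lambda_i * g_i(x) = 0 for all i): FAILS

Verdict: the first failing condition is complementary_slackness -> comp.

comp


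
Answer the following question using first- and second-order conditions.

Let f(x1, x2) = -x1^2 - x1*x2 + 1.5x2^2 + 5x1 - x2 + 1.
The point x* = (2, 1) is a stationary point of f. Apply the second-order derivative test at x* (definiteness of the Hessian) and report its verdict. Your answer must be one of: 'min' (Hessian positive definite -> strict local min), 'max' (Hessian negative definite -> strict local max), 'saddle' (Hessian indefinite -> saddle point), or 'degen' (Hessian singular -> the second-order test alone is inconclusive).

Compute the Hessian H = grad^2 f:
  H = [[-2, -1], [-1, 3]]
Verify stationarity: grad f(x*) = H x* + g = (0, 0).
Eigenvalues of H: -2.1926, 3.1926.
Eigenvalues have mixed signs, so H is indefinite -> x* is a saddle point.

saddle


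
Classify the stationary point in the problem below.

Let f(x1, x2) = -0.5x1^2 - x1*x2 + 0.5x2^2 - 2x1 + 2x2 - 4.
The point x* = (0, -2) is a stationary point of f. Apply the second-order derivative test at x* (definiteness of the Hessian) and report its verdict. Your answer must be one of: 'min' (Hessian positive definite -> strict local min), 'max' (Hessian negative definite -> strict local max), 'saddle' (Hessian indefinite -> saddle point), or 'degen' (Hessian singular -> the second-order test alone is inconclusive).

Compute the Hessian H = grad^2 f:
  H = [[-1, -1], [-1, 1]]
Verify stationarity: grad f(x*) = H x* + g = (0, 0).
Eigenvalues of H: -1.4142, 1.4142.
Eigenvalues have mixed signs, so H is indefinite -> x* is a saddle point.

saddle


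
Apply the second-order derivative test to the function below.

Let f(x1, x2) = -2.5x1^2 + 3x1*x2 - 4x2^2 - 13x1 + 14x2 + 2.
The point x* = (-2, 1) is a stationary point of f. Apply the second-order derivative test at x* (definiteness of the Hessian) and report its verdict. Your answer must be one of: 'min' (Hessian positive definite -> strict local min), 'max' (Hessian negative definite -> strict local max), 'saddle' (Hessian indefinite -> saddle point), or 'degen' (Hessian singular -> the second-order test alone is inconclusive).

Compute the Hessian H = grad^2 f:
  H = [[-5, 3], [3, -8]]
Verify stationarity: grad f(x*) = H x* + g = (0, 0).
Eigenvalues of H: -9.8541, -3.1459.
Both eigenvalues < 0, so H is negative definite -> x* is a strict local max.

max


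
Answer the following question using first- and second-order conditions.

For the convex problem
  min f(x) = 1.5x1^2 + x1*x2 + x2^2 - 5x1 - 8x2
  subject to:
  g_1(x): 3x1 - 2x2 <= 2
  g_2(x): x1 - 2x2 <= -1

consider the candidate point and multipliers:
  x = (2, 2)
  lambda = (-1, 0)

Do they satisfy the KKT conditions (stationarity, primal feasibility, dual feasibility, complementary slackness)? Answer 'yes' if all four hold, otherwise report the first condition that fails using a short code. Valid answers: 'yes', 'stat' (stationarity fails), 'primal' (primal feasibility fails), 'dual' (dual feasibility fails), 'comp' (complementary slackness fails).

Gradient of f: grad f(x) = Q x + c = (3, -2)
Constraint values g_i(x) = a_i^T x - b_i:
  g_1((2, 2)) = 0
  g_2((2, 2)) = -1
Stationarity residual: grad f(x) + sum_i lambda_i a_i = (0, 0)
  -> stationarity OK
Primal feasibility (all g_i <= 0): OK
Dual feasibility (all lambda_i >= 0): FAILS
Complementary slackness (lambda_i * g_i(x) = 0 for all i): OK

Verdict: the first failing condition is dual_feasibility -> dual.

dual


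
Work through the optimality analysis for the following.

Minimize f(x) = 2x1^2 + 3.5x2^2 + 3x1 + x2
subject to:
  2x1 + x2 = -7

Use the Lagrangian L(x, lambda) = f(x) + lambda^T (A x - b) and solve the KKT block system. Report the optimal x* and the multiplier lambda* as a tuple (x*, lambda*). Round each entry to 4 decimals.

Form the Lagrangian:
  L(x, lambda) = (1/2) x^T Q x + c^T x + lambda^T (A x - b)
Stationarity (grad_x L = 0): Q x + c + A^T lambda = 0.
Primal feasibility: A x = b.

This gives the KKT block system:
  [ Q   A^T ] [ x     ]   [-c ]
  [ A    0  ] [ lambda ] = [ b ]

Solving the linear system:
  x*      = (-3.0938, -0.8125)
  lambda* = (4.6875)
  f(x*)   = 11.3594

x* = (-3.0938, -0.8125), lambda* = (4.6875)


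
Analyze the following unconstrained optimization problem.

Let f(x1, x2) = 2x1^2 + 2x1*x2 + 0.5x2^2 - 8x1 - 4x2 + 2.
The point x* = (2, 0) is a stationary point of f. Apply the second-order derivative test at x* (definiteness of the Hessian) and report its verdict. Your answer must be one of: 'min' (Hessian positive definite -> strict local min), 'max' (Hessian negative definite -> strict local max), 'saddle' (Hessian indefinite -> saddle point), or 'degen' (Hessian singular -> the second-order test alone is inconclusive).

Compute the Hessian H = grad^2 f:
  H = [[4, 2], [2, 1]]
Verify stationarity: grad f(x*) = H x* + g = (0, 0).
Eigenvalues of H: 0, 5.
H has a zero eigenvalue (singular; positive semidefinite but not definite), so H is neither positive definite, negative definite, nor indefinite. The second-order test alone is inconclusive -> degen.
(Indeed, f is constant along the null direction of H through x*, so x* is not a strict local extremum.)

degen


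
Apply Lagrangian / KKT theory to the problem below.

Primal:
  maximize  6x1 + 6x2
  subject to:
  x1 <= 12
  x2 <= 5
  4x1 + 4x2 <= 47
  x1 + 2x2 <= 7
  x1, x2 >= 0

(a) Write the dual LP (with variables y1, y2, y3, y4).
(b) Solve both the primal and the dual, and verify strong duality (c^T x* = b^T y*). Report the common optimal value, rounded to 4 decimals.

The standard primal-dual pair for 'max c^T x s.t. A x <= b, x >= 0' is:
  Dual:  min b^T y  s.t.  A^T y >= c,  y >= 0.

So the dual LP is:
  minimize  12y1 + 5y2 + 47y3 + 7y4
  subject to:
    y1 + 4y3 + y4 >= 6
    y2 + 4y3 + 2y4 >= 6
    y1, y2, y3, y4 >= 0

Solving the primal: x* = (7, 0).
  primal value c^T x* = 42.
Solving the dual: y* = (0, 0, 0, 6).
  dual value b^T y* = 42.
Strong duality: c^T x* = b^T y*. Confirmed.

42


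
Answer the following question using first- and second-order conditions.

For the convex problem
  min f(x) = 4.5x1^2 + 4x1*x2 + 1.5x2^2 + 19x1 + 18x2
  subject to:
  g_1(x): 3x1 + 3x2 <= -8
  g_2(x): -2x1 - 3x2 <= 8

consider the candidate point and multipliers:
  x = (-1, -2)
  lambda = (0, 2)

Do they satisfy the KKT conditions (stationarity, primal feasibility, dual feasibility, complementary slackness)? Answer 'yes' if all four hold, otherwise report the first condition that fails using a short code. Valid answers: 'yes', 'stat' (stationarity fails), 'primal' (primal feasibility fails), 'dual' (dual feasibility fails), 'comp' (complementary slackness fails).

Gradient of f: grad f(x) = Q x + c = (2, 8)
Constraint values g_i(x) = a_i^T x - b_i:
  g_1((-1, -2)) = -1
  g_2((-1, -2)) = 0
Stationarity residual: grad f(x) + sum_i lambda_i a_i = (-2, 2)
  -> stationarity FAILS
Primal feasibility (all g_i <= 0): OK
Dual feasibility (all lambda_i >= 0): OK
Complementary slackness (lambda_i * g_i(x) = 0 for all i): OK

Verdict: the first failing condition is stationarity -> stat.

stat


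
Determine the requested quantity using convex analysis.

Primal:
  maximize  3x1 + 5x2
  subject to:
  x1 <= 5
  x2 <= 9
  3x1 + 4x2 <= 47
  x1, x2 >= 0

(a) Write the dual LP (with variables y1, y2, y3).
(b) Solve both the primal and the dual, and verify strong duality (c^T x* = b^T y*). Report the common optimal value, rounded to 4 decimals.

The standard primal-dual pair for 'max c^T x s.t. A x <= b, x >= 0' is:
  Dual:  min b^T y  s.t.  A^T y >= c,  y >= 0.

So the dual LP is:
  minimize  5y1 + 9y2 + 47y3
  subject to:
    y1 + 3y3 >= 3
    y2 + 4y3 >= 5
    y1, y2, y3 >= 0

Solving the primal: x* = (3.6667, 9).
  primal value c^T x* = 56.
Solving the dual: y* = (0, 1, 1).
  dual value b^T y* = 56.
Strong duality: c^T x* = b^T y*. Confirmed.

56


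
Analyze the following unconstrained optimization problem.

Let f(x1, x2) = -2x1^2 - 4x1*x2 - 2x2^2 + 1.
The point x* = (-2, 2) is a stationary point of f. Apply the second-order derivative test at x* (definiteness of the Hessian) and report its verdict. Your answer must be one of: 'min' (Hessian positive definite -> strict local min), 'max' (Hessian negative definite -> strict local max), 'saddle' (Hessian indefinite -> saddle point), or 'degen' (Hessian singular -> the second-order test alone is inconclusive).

Compute the Hessian H = grad^2 f:
  H = [[-4, -4], [-4, -4]]
Verify stationarity: grad f(x*) = H x* + g = (0, 0).
Eigenvalues of H: -8, 0.
H has a zero eigenvalue (singular; negative semidefinite but not definite), so H is neither positive definite, negative definite, nor indefinite. The second-order test alone is inconclusive -> degen.
(Indeed, f is constant along the null direction of H through x*, so x* is not a strict local extremum.)

degen


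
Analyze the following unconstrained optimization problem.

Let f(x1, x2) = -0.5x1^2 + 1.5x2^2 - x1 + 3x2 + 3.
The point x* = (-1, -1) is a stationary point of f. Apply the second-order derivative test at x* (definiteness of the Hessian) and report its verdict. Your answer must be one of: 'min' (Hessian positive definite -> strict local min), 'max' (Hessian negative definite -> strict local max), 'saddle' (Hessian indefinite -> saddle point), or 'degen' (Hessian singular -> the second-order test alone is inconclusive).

Compute the Hessian H = grad^2 f:
  H = [[-1, 0], [0, 3]]
Verify stationarity: grad f(x*) = H x* + g = (0, 0).
Eigenvalues of H: -1, 3.
Eigenvalues have mixed signs, so H is indefinite -> x* is a saddle point.

saddle


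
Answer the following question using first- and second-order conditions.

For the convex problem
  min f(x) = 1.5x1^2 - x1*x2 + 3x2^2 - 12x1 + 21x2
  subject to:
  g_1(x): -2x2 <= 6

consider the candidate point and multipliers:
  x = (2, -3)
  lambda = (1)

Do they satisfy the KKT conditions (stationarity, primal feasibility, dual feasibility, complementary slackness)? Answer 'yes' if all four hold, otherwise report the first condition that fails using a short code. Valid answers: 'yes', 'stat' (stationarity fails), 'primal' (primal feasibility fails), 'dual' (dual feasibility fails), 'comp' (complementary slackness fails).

Gradient of f: grad f(x) = Q x + c = (-3, 1)
Constraint values g_i(x) = a_i^T x - b_i:
  g_1((2, -3)) = 0
Stationarity residual: grad f(x) + sum_i lambda_i a_i = (-3, -1)
  -> stationarity FAILS
Primal feasibility (all g_i <= 0): OK
Dual feasibility (all lambda_i >= 0): OK
Complementary slackness (lambda_i * g_i(x) = 0 for all i): OK

Verdict: the first failing condition is stationarity -> stat.

stat
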